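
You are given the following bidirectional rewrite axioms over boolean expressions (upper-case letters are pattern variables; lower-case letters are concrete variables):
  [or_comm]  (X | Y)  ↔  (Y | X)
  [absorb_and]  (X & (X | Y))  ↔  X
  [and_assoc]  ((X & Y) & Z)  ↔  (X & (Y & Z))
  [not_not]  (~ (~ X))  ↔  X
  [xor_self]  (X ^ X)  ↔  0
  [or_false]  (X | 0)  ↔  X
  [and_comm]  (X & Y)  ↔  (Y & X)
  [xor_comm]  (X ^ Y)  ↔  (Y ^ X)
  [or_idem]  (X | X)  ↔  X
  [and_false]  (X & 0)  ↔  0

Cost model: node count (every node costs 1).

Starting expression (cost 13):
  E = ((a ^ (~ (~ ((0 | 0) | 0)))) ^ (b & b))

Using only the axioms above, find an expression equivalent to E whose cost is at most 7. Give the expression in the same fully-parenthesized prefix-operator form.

((a ^ 0) ^ (b & b))   [cost 7]

(1) (~ (~ ((0 | 0) | 0)))  =[not_not →]=  ((0 | 0) | 0)    ⊢ ((a ^ ((0 | 0) | 0)) ^ (b & b))
(2) ((0 | 0) | 0)  =[or_false →]=  (0 | 0)    ⊢ ((a ^ (0 | 0)) ^ (b & b))
(3) (0 | 0)  =[or_idem →]=  0    ⊢ cost 7, within 7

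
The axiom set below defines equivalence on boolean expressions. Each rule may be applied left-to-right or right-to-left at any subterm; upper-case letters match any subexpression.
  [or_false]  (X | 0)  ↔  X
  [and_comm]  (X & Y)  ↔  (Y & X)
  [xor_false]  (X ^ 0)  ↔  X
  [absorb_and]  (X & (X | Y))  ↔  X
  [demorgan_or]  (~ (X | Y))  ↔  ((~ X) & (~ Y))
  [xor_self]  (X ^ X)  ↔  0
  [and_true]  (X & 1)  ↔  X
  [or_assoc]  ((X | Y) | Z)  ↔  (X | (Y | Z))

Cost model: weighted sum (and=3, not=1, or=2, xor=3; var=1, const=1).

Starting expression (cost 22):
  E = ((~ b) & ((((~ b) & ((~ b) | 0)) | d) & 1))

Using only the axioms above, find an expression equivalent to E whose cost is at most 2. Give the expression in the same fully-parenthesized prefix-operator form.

(~ b)   [cost 2]

(1) ((~ b) & ((~ b) | 0))  =[absorb_and →]=  (~ b)    ⊢ ((~ b) & (((~ b) | d) & 1))
(2) (((~ b) | d) & 1)  =[and_true →]=  ((~ b) | d)    ⊢ ((~ b) & ((~ b) | d))
(3) ((~ b) & ((~ b) | d))  =[absorb_and →]=  (~ b)    ⊢ cost 2, within 2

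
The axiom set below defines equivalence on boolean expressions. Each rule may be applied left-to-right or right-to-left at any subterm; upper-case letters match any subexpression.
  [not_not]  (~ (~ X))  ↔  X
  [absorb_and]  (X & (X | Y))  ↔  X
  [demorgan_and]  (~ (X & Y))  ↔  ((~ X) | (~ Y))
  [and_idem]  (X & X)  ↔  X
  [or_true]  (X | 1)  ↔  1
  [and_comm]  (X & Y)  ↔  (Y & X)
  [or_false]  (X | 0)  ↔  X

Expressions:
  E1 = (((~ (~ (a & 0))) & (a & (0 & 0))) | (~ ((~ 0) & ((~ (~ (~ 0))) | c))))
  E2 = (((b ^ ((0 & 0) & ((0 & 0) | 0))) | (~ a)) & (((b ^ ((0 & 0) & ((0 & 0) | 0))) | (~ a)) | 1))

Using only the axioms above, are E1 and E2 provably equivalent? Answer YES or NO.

NO

All listed rules preserve value, hence provable equivalence implies equal values everywhere; look for a separating assignment.
a=0, b=0, c=0 gives E1 ↦ 0, E2 ↦ 1; values differ ⇒ not provably equivalent.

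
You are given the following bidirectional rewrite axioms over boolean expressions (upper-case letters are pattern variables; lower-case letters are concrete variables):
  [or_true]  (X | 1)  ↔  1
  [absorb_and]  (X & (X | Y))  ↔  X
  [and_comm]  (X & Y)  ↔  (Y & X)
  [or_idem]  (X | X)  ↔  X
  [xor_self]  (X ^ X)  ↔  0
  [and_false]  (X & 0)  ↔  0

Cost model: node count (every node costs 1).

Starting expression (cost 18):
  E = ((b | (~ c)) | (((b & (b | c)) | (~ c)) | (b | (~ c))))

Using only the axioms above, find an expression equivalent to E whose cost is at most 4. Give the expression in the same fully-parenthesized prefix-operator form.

(b | (~ c))   [cost 4]

step 1: absorb_and (→) rewrites (b & (b | c)) into b, now ((b | (~ c)) | ((b | (~ c)) | (b | (~ c))))
step 2: or_idem (→) rewrites ((b | (~ c)) | (b | (~ c))) into (b | (~ c)), now ((b | (~ c)) | (b | (~ c)))
step 3: or_idem (→) rewrites ((b | (~ c)) | (b | (~ c))) into (b | (~ c)), reaching cost 4 (bound 4)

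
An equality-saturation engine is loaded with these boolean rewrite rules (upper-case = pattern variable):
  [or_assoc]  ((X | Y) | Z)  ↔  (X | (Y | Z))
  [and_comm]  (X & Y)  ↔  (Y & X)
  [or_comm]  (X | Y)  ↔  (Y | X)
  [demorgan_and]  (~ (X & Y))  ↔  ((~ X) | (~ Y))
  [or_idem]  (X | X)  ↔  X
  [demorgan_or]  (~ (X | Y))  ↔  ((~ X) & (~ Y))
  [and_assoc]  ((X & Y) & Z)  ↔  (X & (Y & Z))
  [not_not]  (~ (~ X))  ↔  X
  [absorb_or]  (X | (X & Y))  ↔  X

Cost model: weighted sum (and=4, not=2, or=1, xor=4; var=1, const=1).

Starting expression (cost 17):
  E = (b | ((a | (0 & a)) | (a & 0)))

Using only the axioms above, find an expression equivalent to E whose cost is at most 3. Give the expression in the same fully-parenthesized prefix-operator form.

1. [and_comm →] (0 & a)  →  (a & 0);  E = (b | ((a | (a & 0)) | (a & 0)))
2. [absorb_or →] (a | (a & 0))  →  a;  E = (b | (a | (a & 0)))
3. [absorb_or →] (a | (a & 0))  →  a;  cost 3 ≤ 3, done

(b | a)   [cost 3]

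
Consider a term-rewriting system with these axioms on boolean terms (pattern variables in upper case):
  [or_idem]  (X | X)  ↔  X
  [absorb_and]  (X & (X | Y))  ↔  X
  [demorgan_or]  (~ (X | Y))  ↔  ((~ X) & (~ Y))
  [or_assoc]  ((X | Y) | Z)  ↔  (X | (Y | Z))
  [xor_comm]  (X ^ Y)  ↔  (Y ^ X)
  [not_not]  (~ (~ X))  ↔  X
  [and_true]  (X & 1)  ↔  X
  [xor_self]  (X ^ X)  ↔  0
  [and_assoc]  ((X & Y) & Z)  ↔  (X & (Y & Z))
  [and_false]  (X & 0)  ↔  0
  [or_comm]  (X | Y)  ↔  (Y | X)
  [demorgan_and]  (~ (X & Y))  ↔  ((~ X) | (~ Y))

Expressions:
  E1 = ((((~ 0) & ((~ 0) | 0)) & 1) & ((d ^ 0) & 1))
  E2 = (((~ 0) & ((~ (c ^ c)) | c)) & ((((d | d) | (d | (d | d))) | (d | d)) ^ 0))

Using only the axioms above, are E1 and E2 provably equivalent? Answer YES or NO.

YES

step 1: and_true (→) rewrites (((~ 0) & ((~ 0) | 0)) & 1) into ((~ 0) & ((~ 0) | 0)), now (((~ 0) & ((~ 0) | 0)) & ((d ^ 0) & 1))
step 2: and_true (→) rewrites ((d ^ 0) & 1) into (d ^ 0), now (((~ 0) & ((~ 0) | 0)) & (d ^ 0))
step 3: absorb_and (→) rewrites ((~ 0) & ((~ 0) | 0)) into (~ 0), now ((~ 0) & (d ^ 0))
step 4: or_idem (←) rewrites d into (d | d), now ((~ 0) & ((d | d) ^ 0))
step 5: or_idem (←) rewrites (d | d) into ((d | d) | (d | d)), now ((~ 0) & (((d | d) | (d | d)) ^ 0))
step 6: absorb_and (←) rewrites (~ 0) into ((~ 0) & ((~ 0) | c)), now (((~ 0) & ((~ 0) | c)) & (((d | d) | (d | d)) ^ 0))
step 7: or_idem (←) rewrites (d | d) into ((d | d) | (d | d)), now (((~ 0) & ((~ 0) | c)) & ((((d | d) | (d | d)) | (d | d)) ^ 0))
step 8: xor_self (←) rewrites 0 into (c ^ c), now (((~ 0) & ((~ (c ^ c)) | c)) & ((((d | d) | (d | d)) | (d | d)) ^ 0))
step 9: or_idem (←) rewrites d into (d | d), which is E2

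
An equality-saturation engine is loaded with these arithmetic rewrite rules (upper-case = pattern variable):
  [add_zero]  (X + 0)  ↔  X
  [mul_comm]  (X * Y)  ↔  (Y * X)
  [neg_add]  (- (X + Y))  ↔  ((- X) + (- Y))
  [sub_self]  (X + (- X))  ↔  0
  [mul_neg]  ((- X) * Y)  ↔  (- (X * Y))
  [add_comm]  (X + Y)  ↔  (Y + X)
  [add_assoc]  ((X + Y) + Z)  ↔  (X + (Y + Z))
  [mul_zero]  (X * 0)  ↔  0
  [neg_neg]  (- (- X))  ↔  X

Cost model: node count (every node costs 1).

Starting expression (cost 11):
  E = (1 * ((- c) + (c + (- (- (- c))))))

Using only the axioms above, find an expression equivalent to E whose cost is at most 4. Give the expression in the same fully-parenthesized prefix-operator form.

1. [neg_neg →] (- (- c))  →  c;  E = (1 * ((- c) + (c + (- c))))
2. [sub_self →] (c + (- c))  →  0;  E = (1 * ((- c) + 0))
3. [add_zero →] ((- c) + 0)  →  (- c);  cost 4 ≤ 4, done

(1 * (- c))   [cost 4]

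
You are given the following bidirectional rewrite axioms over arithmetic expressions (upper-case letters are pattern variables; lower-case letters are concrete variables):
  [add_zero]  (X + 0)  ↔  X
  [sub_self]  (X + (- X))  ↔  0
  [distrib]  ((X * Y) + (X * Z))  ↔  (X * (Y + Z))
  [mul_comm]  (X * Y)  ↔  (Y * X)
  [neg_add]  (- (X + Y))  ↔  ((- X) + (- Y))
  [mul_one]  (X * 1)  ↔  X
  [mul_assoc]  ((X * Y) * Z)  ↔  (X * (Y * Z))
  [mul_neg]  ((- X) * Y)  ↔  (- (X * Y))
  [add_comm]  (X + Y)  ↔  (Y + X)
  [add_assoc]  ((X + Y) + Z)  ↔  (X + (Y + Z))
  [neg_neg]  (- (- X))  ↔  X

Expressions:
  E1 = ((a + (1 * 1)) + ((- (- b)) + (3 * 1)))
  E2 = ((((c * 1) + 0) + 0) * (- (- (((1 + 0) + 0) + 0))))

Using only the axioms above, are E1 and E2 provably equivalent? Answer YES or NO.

All listed rules preserve value, hence provable equivalence implies equal values everywhere; look for a separating assignment.
a=0, b=0, c=0 gives E1 ↦ 4, E2 ↦ 0; values differ ⇒ not provably equivalent.

NO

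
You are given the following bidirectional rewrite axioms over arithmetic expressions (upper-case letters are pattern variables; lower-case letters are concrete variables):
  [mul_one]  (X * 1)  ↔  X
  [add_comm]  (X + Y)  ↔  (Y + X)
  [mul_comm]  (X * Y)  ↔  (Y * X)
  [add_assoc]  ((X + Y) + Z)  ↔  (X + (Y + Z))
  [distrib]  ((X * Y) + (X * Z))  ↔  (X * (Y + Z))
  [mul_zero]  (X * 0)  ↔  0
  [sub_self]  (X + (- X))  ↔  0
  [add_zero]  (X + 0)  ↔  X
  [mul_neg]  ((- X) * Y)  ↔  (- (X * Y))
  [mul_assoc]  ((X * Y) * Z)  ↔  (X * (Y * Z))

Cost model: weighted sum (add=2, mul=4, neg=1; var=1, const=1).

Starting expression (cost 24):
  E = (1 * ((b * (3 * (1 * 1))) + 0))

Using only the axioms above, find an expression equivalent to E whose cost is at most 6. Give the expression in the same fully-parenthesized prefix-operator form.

(3 * b)   [cost 6]

step 1: mul_one (→) rewrites (1 * 1) into 1, now (1 * ((b * (3 * 1)) + 0))
step 2: mul_one (→) rewrites (3 * 1) into 3, now (1 * ((b * 3) + 0))
step 3: add_zero (→) rewrites ((b * 3) + 0) into (b * 3), now (1 * (b * 3))
step 4: mul_comm (→) rewrites (b * 3) into (3 * b), now (1 * (3 * b))
step 5: mul_comm (→) rewrites (1 * (3 * b)) into ((3 * b) * 1)
step 6: mul_one (→) rewrites ((3 * b) * 1) into (3 * b), reaching cost 6 (bound 6)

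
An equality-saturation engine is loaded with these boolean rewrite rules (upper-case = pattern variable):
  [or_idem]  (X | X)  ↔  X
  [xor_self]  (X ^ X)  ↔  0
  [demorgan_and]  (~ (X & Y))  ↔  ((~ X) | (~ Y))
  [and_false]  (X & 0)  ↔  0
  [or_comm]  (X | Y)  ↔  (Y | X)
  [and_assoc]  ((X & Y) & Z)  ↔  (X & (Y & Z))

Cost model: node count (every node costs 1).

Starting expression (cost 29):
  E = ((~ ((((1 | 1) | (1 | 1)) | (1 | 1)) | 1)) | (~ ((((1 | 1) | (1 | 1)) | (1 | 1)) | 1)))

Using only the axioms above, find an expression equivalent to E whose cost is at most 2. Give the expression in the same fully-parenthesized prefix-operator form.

(~ 1)   [cost 2]

(1) ((~ ((((1 | 1) | (1 | 1)) | (1 | 1)) | 1)) | (~ ((((1 | 1) | (1 | 1)) | (1 | 1)) | 1)))  =[or_idem →]=  (~ ((((1 | 1) | (1 | 1)) | (1 | 1)) | 1))
(2) (1 | 1)  =[or_idem →]=  1    ⊢ (~ ((((1 | 1) | (1 | 1)) | 1) | 1))
(3) (1 | 1)  =[or_idem →]=  1    ⊢ (~ (((1 | (1 | 1)) | 1) | 1))
(4) (1 | 1)  =[or_idem →]=  1    ⊢ (~ (((1 | 1) | 1) | 1))
(5) (1 | 1)  =[or_idem →]=  1    ⊢ (~ ((1 | 1) | 1))
(6) (1 | 1)  =[or_idem →]=  1    ⊢ (~ (1 | 1))
(7) (1 | 1)  =[or_idem →]=  1    ⊢ cost 2, within 2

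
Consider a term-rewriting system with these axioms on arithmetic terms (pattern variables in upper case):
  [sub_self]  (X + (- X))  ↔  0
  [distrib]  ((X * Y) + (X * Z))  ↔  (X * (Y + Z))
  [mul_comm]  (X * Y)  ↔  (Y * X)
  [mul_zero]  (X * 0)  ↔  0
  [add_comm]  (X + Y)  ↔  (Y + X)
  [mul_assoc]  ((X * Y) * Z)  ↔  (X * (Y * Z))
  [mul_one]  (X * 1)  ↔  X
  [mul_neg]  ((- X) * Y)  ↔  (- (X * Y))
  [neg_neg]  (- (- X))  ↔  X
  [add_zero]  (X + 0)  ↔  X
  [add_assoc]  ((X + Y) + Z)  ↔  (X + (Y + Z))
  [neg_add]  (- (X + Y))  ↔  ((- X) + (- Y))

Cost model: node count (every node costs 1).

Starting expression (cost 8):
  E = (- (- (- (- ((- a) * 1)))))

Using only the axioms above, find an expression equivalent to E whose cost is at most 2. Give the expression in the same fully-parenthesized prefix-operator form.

1. [neg_neg →] (- (- (- (- ((- a) * 1)))))  →  (- (- ((- a) * 1)))
2. [mul_one →] ((- a) * 1)  →  (- a);  E = (- (- (- a)))
3. [neg_neg →] (- (- (- a)))  →  (- a);  cost 2 ≤ 2, done

(- a)   [cost 2]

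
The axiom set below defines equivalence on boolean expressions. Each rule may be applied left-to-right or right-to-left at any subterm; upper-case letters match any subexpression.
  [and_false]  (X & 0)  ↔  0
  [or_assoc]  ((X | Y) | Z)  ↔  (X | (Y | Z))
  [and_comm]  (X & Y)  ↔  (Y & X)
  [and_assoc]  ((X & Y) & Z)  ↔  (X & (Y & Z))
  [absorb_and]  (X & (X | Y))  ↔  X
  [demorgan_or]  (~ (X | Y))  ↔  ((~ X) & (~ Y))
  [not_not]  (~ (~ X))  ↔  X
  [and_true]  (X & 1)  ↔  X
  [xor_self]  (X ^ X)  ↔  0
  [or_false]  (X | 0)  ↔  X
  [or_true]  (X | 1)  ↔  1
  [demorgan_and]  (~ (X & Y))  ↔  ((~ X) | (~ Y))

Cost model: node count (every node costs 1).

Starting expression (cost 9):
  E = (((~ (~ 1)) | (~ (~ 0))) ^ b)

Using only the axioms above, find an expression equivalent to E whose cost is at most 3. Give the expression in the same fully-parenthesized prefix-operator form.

(1 ^ b)   [cost 3]

(1) (~ (~ 0))  =[not_not →]=  0    ⊢ (((~ (~ 1)) | 0) ^ b)
(2) ((~ (~ 1)) | 0)  =[or_false →]=  (~ (~ 1))    ⊢ ((~ (~ 1)) ^ b)
(3) (~ (~ 1))  =[not_not →]=  1    ⊢ cost 3, within 3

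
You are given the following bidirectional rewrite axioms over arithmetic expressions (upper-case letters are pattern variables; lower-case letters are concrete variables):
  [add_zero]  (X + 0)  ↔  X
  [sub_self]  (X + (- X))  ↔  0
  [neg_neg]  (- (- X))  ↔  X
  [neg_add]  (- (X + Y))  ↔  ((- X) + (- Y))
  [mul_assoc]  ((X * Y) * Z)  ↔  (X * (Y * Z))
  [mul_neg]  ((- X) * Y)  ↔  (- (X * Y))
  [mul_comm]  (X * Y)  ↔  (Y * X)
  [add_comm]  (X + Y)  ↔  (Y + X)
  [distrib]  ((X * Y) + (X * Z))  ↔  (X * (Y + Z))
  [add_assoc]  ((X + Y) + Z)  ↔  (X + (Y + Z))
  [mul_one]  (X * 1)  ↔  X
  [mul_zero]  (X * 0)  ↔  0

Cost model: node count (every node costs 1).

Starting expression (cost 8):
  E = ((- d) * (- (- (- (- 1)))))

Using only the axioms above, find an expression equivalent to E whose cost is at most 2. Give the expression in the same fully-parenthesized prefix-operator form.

(- d)   [cost 2]

1. [neg_neg →] (- (- 1))  →  1;  E = ((- d) * (- (- 1)))
2. [neg_neg →] (- (- 1))  →  1;  E = ((- d) * 1)
3. [mul_one →] ((- d) * 1)  →  (- d);  cost 2 ≤ 2, done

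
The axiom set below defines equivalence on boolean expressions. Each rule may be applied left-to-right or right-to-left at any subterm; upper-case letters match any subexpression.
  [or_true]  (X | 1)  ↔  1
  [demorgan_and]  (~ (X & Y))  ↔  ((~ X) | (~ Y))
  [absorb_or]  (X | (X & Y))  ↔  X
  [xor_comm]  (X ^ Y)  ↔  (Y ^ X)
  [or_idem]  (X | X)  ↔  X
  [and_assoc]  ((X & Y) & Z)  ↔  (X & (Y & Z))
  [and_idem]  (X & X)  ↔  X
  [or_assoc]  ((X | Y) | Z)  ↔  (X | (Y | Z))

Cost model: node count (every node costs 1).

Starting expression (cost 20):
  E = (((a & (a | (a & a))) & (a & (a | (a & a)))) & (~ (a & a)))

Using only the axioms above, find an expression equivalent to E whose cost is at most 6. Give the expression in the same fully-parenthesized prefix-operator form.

((a & a) & (~ a))   [cost 6]

step 1: and_idem (→) rewrites ((a & (a | (a & a))) & (a & (a | (a & a)))) into (a & (a | (a & a))), now ((a & (a | (a & a))) & (~ (a & a)))
step 2: absorb_or (→) rewrites (a | (a & a)) into a, now ((a & a) & (~ (a & a)))
step 3: and_idem (→) rewrites (a & a) into a, reaching cost 6 (bound 6)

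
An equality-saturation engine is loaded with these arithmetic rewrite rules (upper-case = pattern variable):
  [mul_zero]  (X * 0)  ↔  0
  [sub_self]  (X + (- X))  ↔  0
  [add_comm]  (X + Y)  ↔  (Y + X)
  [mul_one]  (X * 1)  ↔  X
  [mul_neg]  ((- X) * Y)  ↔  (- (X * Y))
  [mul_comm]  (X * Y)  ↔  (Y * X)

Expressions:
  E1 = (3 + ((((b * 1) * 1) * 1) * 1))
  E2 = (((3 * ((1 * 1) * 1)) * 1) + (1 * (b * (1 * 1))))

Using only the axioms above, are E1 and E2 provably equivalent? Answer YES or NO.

1. [mul_one →] ((b * 1) * 1)  →  (b * 1);  E1 = (3 + (((b * 1) * 1) * 1))
2. [mul_one →] ((b * 1) * 1)  →  (b * 1);  E1 = (3 + ((b * 1) * 1))
3. [mul_one →] (b * 1)  →  b;  E1 = (3 + (b * 1))
4. [mul_one →] (b * 1)  →  b;  E1 = (3 + b)
5. [mul_one ←] 3  →  (3 * 1);  E1 = ((3 * 1) + b)
6. [mul_one ←] b  →  (b * 1);  E1 = ((3 * 1) + (b * 1))
7. [mul_one ←] (b * 1)  →  ((b * 1) * 1);  E1 = ((3 * 1) + ((b * 1) * 1))
8. [add_comm →] ((3 * 1) + ((b * 1) * 1))  →  (((b * 1) * 1) + (3 * 1))
9. [mul_comm →] ((b * 1) * 1)  →  (1 * (b * 1));  E1 = ((1 * (b * 1)) + (3 * 1))
10. [mul_one ←] (3 * 1)  →  ((3 * 1) * 1);  E1 = ((1 * (b * 1)) + ((3 * 1) * 1))
11. [mul_one ←] 1  →  (1 * 1);  E1 = ((1 * (b * (1 * 1))) + ((3 * 1) * 1))
12. [add_comm →] ((1 * (b * (1 * 1))) + ((3 * 1) * 1))  →  (((3 * 1) * 1) + (1 * (b * (1 * 1))))
13. [mul_one ←] 1  →  (1 * 1);  E1 = (((3 * (1 * 1)) * 1) + (1 * (b * (1 * 1))))
14. [mul_one ←] (1 * 1)  →  ((1 * 1) * 1);  this is E2

YES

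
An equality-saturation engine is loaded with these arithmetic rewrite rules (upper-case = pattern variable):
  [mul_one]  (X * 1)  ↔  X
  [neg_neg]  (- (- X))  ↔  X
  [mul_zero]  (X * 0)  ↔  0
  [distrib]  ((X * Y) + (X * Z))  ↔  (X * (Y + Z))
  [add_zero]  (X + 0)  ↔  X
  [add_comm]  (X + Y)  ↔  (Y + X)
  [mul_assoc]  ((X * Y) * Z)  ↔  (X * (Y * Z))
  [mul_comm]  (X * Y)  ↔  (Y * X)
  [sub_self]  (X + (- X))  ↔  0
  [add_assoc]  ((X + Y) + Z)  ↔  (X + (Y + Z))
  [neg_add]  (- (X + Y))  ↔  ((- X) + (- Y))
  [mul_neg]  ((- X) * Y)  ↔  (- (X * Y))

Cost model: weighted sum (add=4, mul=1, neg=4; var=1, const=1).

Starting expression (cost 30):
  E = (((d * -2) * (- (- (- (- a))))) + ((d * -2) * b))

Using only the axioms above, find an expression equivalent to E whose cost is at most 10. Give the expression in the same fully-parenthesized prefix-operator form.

(1) (- (- (- a)))  =[neg_neg →]=  (- a)    ⊢ (((d * -2) * (- (- a))) + ((d * -2) * b))
(2) (((d * -2) * (- (- a))) + ((d * -2) * b))  =[distrib →]=  ((d * -2) * ((- (- a)) + b))
(3) (- (- a))  =[neg_neg →]=  a    ⊢ cost 10, within 10

((d * -2) * (a + b))   [cost 10]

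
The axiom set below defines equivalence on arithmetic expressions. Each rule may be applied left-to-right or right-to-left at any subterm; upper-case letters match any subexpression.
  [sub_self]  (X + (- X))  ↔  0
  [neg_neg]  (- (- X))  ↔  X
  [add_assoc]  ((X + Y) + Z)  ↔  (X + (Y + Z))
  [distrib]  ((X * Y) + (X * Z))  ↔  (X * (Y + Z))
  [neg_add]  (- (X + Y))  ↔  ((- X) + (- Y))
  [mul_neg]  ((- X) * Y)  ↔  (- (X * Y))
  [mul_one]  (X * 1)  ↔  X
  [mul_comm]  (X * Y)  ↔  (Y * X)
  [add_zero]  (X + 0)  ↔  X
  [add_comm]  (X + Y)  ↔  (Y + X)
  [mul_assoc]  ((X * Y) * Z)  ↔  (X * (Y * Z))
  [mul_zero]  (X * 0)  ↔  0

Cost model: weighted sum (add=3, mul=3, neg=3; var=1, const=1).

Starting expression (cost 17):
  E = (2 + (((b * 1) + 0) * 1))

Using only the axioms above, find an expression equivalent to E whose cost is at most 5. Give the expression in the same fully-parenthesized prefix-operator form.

(1) (b * 1)  =[mul_one →]=  b    ⊢ (2 + ((b + 0) * 1))
(2) ((b + 0) * 1)  =[mul_one →]=  (b + 0)    ⊢ (2 + (b + 0))
(3) (b + 0)  =[add_zero →]=  b    ⊢ cost 5, within 5

(2 + b)   [cost 5]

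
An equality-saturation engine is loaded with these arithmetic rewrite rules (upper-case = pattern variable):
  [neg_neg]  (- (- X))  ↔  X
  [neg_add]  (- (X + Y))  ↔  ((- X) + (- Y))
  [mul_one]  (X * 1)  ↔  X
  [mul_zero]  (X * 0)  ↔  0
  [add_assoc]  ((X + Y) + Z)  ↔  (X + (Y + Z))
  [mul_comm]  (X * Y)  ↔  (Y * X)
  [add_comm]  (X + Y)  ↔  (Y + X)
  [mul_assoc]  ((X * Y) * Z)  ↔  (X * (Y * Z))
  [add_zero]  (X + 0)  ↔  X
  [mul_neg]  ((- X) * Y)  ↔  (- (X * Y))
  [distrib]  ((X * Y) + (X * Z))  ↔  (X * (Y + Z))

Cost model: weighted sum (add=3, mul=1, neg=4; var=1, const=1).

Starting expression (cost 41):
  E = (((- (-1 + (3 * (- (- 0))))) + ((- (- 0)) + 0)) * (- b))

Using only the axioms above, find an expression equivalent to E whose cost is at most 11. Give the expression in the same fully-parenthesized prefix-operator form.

((- -1) * (- b))   [cost 11]

(1) (- (- 0))  =[neg_neg →]=  0    ⊢ (((- (-1 + (3 * 0))) + ((- (- 0)) + 0)) * (- b))
(2) (3 * 0)  =[mul_zero →]=  0    ⊢ (((- (-1 + 0)) + ((- (- 0)) + 0)) * (- b))
(3) (- (- 0))  =[neg_neg →]=  0    ⊢ (((- (-1 + 0)) + (0 + 0)) * (- b))
(4) (-1 + 0)  =[add_zero →]=  -1    ⊢ (((- -1) + (0 + 0)) * (- b))
(5) (0 + 0)  =[add_zero →]=  0    ⊢ (((- -1) + 0) * (- b))
(6) ((- -1) + 0)  =[add_zero →]=  (- -1)    ⊢ cost 11, within 11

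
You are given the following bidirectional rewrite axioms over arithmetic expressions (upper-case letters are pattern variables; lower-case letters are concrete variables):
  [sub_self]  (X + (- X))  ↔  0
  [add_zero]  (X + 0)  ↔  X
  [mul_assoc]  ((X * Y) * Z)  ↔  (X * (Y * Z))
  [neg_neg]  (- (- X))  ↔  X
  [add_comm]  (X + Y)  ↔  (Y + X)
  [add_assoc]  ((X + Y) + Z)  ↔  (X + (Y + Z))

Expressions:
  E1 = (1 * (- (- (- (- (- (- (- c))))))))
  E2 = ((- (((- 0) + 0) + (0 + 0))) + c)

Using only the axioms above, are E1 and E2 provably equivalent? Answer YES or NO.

NO

The axioms are sound identities: if E1 ↔* E2 then E1 and E2 evaluate identically under any assignment.
Under c=1: E1 evaluates to -1, E2 to 1. Distinct ⇒ no rewrite sequence connects them.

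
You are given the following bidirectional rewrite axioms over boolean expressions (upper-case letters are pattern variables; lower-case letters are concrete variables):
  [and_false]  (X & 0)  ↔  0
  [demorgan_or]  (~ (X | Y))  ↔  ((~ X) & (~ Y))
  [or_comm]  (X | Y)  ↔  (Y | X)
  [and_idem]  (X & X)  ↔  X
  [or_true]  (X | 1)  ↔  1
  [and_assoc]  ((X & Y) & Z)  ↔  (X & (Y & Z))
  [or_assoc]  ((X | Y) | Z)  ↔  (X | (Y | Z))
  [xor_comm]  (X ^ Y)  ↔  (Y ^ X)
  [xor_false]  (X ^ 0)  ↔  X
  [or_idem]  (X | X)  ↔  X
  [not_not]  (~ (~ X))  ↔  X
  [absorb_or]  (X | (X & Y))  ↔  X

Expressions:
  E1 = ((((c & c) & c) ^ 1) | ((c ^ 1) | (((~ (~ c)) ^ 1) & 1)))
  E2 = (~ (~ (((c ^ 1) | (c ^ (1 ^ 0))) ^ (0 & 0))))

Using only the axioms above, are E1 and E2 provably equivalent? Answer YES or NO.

1. [not_not →] (~ (~ c))  →  c;  E1 = ((((c & c) & c) ^ 1) | ((c ^ 1) | ((c ^ 1) & 1)))
2. [and_idem →] (c & c)  →  c;  E1 = (((c & c) ^ 1) | ((c ^ 1) | ((c ^ 1) & 1)))
3. [and_idem →] (c & c)  →  c;  E1 = ((c ^ 1) | ((c ^ 1) | ((c ^ 1) & 1)))
4. [absorb_or →] ((c ^ 1) | ((c ^ 1) & 1))  →  (c ^ 1);  E1 = ((c ^ 1) | (c ^ 1))
5. [or_idem →] ((c ^ 1) | (c ^ 1))  →  (c ^ 1)
6. [xor_false ←] (c ^ 1)  →  ((c ^ 1) ^ 0)
7. [not_not ←] ((c ^ 1) ^ 0)  →  (~ (~ ((c ^ 1) ^ 0)))
8. [and_idem ←] 0  →  (0 & 0);  E1 = (~ (~ ((c ^ 1) ^ (0 & 0))))
9. [or_idem ←] (c ^ 1)  →  ((c ^ 1) | (c ^ 1));  E1 = (~ (~ (((c ^ 1) | (c ^ 1)) ^ (0 & 0))))
10. [xor_false ←] 1  →  (1 ^ 0);  this is E2

YES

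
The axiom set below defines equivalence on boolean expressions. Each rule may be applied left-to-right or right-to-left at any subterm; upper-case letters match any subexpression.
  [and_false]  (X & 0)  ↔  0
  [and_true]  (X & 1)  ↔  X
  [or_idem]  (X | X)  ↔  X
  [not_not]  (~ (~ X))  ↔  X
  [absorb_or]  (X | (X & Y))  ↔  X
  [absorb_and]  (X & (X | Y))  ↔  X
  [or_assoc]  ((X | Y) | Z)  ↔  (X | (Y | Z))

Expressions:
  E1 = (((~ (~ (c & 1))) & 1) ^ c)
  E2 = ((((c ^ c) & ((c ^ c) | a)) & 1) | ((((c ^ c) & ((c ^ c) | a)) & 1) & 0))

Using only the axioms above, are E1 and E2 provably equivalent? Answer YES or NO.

step 1: not_not (→) rewrites (~ (~ (c & 1))) into (c & 1), now (((c & 1) & 1) ^ c)
step 2: and_true (→) rewrites (c & 1) into c, now ((c & 1) ^ c)
step 3: and_true (→) rewrites (c & 1) into c, now (c ^ c)
step 4: absorb_and (←) rewrites (c ^ c) into ((c ^ c) & ((c ^ c) | a))
step 5: and_true (←) rewrites ((c ^ c) & ((c ^ c) | a)) into (((c ^ c) & ((c ^ c) | a)) & 1)
step 6: absorb_or (←) rewrites (((c ^ c) & ((c ^ c) | a)) & 1) into ((((c ^ c) & ((c ^ c) | a)) & 1) | ((((c ^ c) & ((c ^ c) | a)) & 1) & 0)), which is E2

YES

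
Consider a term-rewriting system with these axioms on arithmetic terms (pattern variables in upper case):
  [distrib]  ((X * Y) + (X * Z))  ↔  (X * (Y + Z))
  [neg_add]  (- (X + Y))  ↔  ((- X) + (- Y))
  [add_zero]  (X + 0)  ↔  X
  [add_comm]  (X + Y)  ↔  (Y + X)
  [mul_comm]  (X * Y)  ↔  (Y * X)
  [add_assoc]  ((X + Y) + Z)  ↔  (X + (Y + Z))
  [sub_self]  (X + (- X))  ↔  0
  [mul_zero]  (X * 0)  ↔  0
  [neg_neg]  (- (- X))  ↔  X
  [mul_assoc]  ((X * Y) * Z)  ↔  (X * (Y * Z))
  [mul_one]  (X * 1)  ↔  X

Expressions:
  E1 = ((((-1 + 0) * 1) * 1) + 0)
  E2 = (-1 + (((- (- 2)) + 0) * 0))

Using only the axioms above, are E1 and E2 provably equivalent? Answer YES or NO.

YES

step 1: mul_one (→) rewrites (((-1 + 0) * 1) * 1) into ((-1 + 0) * 1), now (((-1 + 0) * 1) + 0)
step 2: add_zero (→) rewrites (((-1 + 0) * 1) + 0) into ((-1 + 0) * 1)
step 3: mul_one (→) rewrites ((-1 + 0) * 1) into (-1 + 0)
step 4: mul_zero (←) rewrites 0 into (2 * 0), now (-1 + (2 * 0))
step 5: add_zero (←) rewrites 2 into (2 + 0), now (-1 + ((2 + 0) * 0))
step 6: neg_neg (←) rewrites 2 into (- (- 2)), which is E2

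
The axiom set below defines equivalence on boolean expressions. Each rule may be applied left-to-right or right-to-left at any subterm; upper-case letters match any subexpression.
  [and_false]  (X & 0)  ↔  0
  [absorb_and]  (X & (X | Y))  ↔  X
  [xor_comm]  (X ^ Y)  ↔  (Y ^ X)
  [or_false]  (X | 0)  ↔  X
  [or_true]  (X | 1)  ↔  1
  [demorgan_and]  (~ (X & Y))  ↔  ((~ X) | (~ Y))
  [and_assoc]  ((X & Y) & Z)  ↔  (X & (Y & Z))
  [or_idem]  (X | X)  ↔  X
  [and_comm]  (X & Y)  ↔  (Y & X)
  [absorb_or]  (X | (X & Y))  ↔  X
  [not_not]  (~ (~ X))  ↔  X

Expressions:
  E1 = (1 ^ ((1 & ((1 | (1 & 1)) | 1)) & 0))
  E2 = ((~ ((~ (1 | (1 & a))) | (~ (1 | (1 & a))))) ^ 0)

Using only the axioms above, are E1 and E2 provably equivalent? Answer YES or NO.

YES

(1) (1 | (1 & 1))  =[absorb_or →]=  1    ⊢ (1 ^ ((1 & (1 | 1)) & 0))
(2) (1 & (1 | 1))  =[absorb_and →]=  1    ⊢ (1 ^ (1 & 0))
(3) (1 & 0)  =[and_false →]=  0    ⊢ (1 ^ 0)
(4) 1  =[not_not ←]=  (~ (~ 1))    ⊢ ((~ (~ 1)) ^ 0)
(5) 1  =[absorb_or ←]=  (1 | (1 & a))    ⊢ ((~ (~ (1 | (1 & a)))) ^ 0)
(6) (~ (1 | (1 & a)))  =[or_idem ←]=  ((~ (1 | (1 & a))) | (~ (1 | (1 & a))))    ⊢ E2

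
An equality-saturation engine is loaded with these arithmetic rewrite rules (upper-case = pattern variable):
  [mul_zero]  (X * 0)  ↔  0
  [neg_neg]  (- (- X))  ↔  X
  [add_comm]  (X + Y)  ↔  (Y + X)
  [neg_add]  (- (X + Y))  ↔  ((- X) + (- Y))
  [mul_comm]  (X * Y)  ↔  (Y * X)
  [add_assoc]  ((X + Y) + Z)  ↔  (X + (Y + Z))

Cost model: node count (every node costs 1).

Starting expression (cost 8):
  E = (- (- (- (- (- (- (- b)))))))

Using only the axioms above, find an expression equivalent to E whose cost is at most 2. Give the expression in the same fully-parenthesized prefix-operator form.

step 1: neg_neg (→) rewrites (- (- (- (- (- (- (- b))))))) into (- (- (- (- (- b)))))
step 2: neg_neg (→) rewrites (- (- (- (- (- b))))) into (- (- (- b)))
step 3: neg_neg (→) rewrites (- (- b)) into b, reaching cost 2 (bound 2)

(- b)   [cost 2]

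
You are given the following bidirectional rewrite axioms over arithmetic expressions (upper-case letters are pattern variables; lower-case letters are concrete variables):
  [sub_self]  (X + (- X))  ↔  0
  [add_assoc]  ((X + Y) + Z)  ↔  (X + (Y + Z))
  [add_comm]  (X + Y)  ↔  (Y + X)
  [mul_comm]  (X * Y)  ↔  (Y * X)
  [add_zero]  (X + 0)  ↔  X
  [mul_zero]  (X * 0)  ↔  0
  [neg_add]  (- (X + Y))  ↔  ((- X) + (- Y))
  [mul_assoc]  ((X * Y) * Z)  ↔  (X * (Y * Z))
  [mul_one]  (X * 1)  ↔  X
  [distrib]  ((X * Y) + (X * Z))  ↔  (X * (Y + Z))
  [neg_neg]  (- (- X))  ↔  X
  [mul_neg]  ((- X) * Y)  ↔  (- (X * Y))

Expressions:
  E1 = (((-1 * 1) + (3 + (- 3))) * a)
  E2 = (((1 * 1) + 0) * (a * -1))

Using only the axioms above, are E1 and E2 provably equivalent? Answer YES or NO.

YES

1. [sub_self →] (3 + (- 3))  →  0;  E1 = (((-1 * 1) + 0) * a)
2. [add_zero →] ((-1 * 1) + 0)  →  (-1 * 1);  E1 = ((-1 * 1) * a)
3. [mul_one →] (-1 * 1)  →  -1;  E1 = (-1 * a)
4. [mul_comm →] (-1 * a)  →  (a * -1)
5. [mul_one ←] (a * -1)  →  ((a * -1) * 1)
6. [mul_comm →] ((a * -1) * 1)  →  (1 * (a * -1))
7. [mul_one ←] 1  →  (1 * 1);  E1 = ((1 * 1) * (a * -1))
8. [add_zero ←] (1 * 1)  →  ((1 * 1) + 0);  this is E2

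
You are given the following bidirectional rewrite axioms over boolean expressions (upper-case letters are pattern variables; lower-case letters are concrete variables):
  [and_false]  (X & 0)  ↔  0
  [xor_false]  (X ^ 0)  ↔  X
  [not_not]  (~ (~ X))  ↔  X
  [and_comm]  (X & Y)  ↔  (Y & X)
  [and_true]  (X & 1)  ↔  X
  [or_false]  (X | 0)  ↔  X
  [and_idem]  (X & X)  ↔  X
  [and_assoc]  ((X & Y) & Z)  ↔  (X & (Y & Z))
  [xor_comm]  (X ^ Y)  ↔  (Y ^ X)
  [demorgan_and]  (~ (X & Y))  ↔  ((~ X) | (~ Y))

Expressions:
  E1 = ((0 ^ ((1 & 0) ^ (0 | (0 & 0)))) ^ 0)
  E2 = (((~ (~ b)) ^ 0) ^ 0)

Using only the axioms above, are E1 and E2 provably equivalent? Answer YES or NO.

Every axiom is a valid identity, so a rewrite proof would force E1 and E2 to agree under every assignment.
At b=1: E1 = 0 but E2 = 1; they differ, so no derivation exists.

NO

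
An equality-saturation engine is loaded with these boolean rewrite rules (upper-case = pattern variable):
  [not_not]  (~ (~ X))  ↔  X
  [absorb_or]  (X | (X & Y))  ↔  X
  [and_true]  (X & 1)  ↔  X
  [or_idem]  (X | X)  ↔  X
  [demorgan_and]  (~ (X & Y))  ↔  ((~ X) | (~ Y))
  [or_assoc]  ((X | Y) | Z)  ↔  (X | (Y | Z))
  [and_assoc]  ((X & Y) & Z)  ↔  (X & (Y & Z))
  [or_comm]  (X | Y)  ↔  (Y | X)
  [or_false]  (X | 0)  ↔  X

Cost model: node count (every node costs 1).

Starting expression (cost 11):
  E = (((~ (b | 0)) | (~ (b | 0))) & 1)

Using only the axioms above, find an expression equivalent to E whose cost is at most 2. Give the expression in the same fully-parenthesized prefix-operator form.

(1) (((~ (b | 0)) | (~ (b | 0))) & 1)  =[and_true →]=  ((~ (b | 0)) | (~ (b | 0)))
(2) ((~ (b | 0)) | (~ (b | 0)))  =[or_idem →]=  (~ (b | 0))
(3) (b | 0)  =[or_false →]=  b    ⊢ cost 2, within 2

(~ b)   [cost 2]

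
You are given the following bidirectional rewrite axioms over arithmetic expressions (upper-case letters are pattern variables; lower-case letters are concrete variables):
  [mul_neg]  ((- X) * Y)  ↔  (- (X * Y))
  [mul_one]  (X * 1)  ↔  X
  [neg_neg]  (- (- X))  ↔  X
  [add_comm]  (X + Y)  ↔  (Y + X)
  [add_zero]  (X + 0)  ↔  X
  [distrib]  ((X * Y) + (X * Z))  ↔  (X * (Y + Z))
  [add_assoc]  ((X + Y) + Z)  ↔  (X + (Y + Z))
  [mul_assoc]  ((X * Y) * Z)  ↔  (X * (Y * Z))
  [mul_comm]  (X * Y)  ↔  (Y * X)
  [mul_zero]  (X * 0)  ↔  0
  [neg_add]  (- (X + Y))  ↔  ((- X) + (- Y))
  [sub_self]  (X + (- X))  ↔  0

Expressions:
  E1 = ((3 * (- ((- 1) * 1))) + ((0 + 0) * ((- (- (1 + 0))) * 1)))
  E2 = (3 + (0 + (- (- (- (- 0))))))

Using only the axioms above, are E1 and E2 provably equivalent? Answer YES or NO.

(1) (- (- (1 + 0)))  =[neg_neg →]=  (1 + 0)    ⊢ ((3 * (- ((- 1) * 1))) + ((0 + 0) * ((1 + 0) * 1)))
(2) (1 + 0)  =[add_zero →]=  1    ⊢ ((3 * (- ((- 1) * 1))) + ((0 + 0) * (1 * 1)))
(3) (1 * 1)  =[mul_one →]=  1    ⊢ ((3 * (- ((- 1) * 1))) + ((0 + 0) * 1))
(4) (0 + 0)  =[add_zero →]=  0    ⊢ ((3 * (- ((- 1) * 1))) + (0 * 1))
(5) (0 * 1)  =[mul_one →]=  0    ⊢ ((3 * (- ((- 1) * 1))) + 0)
(6) ((- 1) * 1)  =[mul_one →]=  (- 1)    ⊢ ((3 * (- (- 1))) + 0)
(7) (- (- 1))  =[neg_neg →]=  1    ⊢ ((3 * 1) + 0)
(8) (3 * 1)  =[mul_one →]=  3    ⊢ (3 + 0)
(9) 0  =[add_zero ←]=  (0 + 0)    ⊢ (3 + (0 + 0))
(10) 0  =[neg_neg ←]=  (- (- 0))    ⊢ (3 + (0 + (- (- 0))))
(11) (- (- 0))  =[neg_neg ←]=  (- (- (- (- 0))))    ⊢ E2

YES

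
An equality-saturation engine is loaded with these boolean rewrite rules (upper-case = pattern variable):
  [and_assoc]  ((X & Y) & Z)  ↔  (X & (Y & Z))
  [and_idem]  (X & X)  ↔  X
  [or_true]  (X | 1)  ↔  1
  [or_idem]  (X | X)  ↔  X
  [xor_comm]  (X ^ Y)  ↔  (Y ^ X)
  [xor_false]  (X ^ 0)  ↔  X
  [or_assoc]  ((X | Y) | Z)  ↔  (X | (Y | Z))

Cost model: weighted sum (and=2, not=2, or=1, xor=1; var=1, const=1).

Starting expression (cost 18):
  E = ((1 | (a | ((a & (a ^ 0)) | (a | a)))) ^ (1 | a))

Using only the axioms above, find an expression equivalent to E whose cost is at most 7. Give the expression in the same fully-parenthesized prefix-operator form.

step 1: xor_false (→) rewrites (a ^ 0) into a, now ((1 | (a | ((a & a) | (a | a)))) ^ (1 | a))
step 2: or_idem (→) rewrites (a | a) into a, now ((1 | (a | ((a & a) | a))) ^ (1 | a))
step 3: and_idem (→) rewrites (a & a) into a, now ((1 | (a | (a | a))) ^ (1 | a))
step 4: xor_comm (→) rewrites ((1 | (a | (a | a))) ^ (1 | a)) into ((1 | a) ^ (1 | (a | (a | a))))
step 5: or_idem (→) rewrites (a | a) into a, now ((1 | a) ^ (1 | (a | a)))
step 6: or_idem (→) rewrites (a | a) into a, reaching cost 7 (bound 7)

((1 | a) ^ (1 | a))   [cost 7]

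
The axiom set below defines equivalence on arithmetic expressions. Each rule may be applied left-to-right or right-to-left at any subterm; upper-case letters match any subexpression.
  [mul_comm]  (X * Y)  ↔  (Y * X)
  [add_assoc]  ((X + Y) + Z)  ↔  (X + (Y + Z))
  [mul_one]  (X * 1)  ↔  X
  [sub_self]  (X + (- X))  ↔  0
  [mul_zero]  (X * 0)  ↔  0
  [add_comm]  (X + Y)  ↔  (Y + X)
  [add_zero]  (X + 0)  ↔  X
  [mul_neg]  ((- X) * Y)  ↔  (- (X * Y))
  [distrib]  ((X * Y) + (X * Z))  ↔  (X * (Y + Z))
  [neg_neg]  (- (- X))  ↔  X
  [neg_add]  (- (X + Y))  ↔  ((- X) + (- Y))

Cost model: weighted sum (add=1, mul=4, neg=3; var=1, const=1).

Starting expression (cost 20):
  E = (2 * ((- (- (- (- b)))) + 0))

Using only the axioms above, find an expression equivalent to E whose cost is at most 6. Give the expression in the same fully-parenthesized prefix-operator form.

(2 * b)   [cost 6]

(1) (- (- (- b)))  =[neg_neg →]=  (- b)    ⊢ (2 * ((- (- b)) + 0))
(2) ((- (- b)) + 0)  =[add_zero →]=  (- (- b))    ⊢ (2 * (- (- b)))
(3) (- (- b))  =[neg_neg →]=  b    ⊢ cost 6, within 6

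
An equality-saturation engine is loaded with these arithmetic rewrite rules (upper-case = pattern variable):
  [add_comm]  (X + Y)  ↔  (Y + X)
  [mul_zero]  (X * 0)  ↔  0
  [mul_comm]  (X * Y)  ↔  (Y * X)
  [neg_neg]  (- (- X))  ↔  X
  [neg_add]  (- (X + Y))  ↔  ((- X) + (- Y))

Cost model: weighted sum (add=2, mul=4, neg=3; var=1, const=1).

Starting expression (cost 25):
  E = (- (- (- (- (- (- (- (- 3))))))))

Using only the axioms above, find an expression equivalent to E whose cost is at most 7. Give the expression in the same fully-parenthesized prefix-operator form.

(- (- 3))   [cost 7]

1. [neg_neg →] (- (- 3))  →  3;  E = (- (- (- (- (- (- 3))))))
2. [neg_neg →] (- (- (- (- (- 3)))))  →  (- (- (- 3)));  E = (- (- (- (- 3))))
3. [neg_neg →] (- (- 3))  →  3;  cost 7 ≤ 7, done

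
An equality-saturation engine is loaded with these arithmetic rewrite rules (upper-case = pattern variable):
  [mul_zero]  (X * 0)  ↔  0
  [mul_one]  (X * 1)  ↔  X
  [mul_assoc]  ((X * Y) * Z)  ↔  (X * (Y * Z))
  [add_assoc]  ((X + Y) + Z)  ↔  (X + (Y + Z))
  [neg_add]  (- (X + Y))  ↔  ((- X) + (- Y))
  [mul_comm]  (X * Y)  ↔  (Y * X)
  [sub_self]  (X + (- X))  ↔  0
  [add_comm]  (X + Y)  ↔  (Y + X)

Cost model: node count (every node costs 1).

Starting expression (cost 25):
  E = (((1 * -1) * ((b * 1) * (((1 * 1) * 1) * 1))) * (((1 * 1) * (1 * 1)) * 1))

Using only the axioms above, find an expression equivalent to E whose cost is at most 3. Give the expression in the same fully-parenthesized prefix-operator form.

(1) ((1 * 1) * 1)  =[mul_one →]=  (1 * 1)    ⊢ (((1 * -1) * ((b * 1) * ((1 * 1) * 1))) * (((1 * 1) * (1 * 1)) * 1))
(2) ((1 * 1) * (1 * 1))  =[mul_assoc →]=  (1 * (1 * (1 * 1)))    ⊢ (((1 * -1) * ((b * 1) * ((1 * 1) * 1))) * ((1 * (1 * (1 * 1))) * 1))
(3) (b * 1)  =[mul_one →]=  b    ⊢ (((1 * -1) * (b * ((1 * 1) * 1))) * ((1 * (1 * (1 * 1))) * 1))
(4) (1 * 1)  =[mul_one →]=  1    ⊢ (((1 * -1) * (b * ((1 * 1) * 1))) * ((1 * (1 * 1)) * 1))
(5) (1 * 1)  =[mul_one →]=  1    ⊢ (((1 * -1) * (b * (1 * 1))) * ((1 * (1 * 1)) * 1))
(6) (1 * 1)  =[mul_one →]=  1    ⊢ (((1 * -1) * (b * (1 * 1))) * ((1 * 1) * 1))
(7) (1 * 1)  =[mul_one →]=  1    ⊢ (((1 * -1) * (b * 1)) * ((1 * 1) * 1))
(8) (((1 * -1) * (b * 1)) * ((1 * 1) * 1))  =[mul_assoc →]=  ((1 * -1) * ((b * 1) * ((1 * 1) * 1)))
(9) (b * 1)  =[mul_one →]=  b    ⊢ ((1 * -1) * (b * ((1 * 1) * 1)))
(10) (1 * -1)  =[mul_comm →]=  (-1 * 1)    ⊢ ((-1 * 1) * (b * ((1 * 1) * 1)))
(11) (1 * 1)  =[mul_one →]=  1    ⊢ ((-1 * 1) * (b * (1 * 1)))
(12) (-1 * 1)  =[mul_one →]=  -1    ⊢ (-1 * (b * (1 * 1)))
(13) (1 * 1)  =[mul_one →]=  1    ⊢ (-1 * (b * 1))
(14) (b * 1)  =[mul_one →]=  b    ⊢ cost 3, within 3

(-1 * b)   [cost 3]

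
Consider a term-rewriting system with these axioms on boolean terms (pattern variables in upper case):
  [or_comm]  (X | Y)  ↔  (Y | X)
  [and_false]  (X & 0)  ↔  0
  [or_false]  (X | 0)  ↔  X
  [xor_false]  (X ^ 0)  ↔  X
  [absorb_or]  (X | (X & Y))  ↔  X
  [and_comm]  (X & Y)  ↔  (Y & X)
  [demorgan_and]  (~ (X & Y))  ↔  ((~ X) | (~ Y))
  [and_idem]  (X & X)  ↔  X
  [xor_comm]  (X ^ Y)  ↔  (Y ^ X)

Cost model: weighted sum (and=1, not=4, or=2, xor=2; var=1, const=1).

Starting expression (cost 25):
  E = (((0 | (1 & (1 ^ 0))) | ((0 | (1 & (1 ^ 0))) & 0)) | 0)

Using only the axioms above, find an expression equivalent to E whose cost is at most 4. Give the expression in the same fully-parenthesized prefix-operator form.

(1 | 0)   [cost 4]

step 1: absorb_or (→) rewrites ((0 | (1 & (1 ^ 0))) | ((0 | (1 & (1 ^ 0))) & 0)) into (0 | (1 & (1 ^ 0))), now ((0 | (1 & (1 ^ 0))) | 0)
step 2: xor_false (→) rewrites (1 ^ 0) into 1, now ((0 | (1 & 1)) | 0)
step 3: or_comm (→) rewrites (0 | (1 & 1)) into ((1 & 1) | 0), now (((1 & 1) | 0) | 0)
step 4: and_idem (→) rewrites (1 & 1) into 1, now ((1 | 0) | 0)
step 5: or_false (→) rewrites (1 | 0) into 1, reaching cost 4 (bound 4)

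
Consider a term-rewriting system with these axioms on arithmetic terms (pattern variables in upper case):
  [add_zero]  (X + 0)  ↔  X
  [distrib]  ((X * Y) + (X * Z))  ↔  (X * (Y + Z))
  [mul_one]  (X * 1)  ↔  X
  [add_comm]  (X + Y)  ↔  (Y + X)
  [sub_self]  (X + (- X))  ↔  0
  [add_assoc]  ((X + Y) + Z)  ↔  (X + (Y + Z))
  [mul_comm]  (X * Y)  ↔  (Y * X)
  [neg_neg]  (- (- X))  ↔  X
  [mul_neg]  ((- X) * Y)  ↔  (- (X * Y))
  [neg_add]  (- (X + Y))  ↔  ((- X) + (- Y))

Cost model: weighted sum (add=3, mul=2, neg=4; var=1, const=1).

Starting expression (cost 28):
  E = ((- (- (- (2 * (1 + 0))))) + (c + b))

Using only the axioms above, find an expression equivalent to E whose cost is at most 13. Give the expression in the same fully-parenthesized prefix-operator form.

((- 2) + (c + b))   [cost 13]

(1) (1 + 0)  =[add_zero →]=  1    ⊢ ((- (- (- (2 * 1)))) + (c + b))
(2) (2 * 1)  =[mul_one →]=  2    ⊢ ((- (- (- 2))) + (c + b))
(3) (- (- (- 2)))  =[neg_neg →]=  (- 2)    ⊢ cost 13, within 13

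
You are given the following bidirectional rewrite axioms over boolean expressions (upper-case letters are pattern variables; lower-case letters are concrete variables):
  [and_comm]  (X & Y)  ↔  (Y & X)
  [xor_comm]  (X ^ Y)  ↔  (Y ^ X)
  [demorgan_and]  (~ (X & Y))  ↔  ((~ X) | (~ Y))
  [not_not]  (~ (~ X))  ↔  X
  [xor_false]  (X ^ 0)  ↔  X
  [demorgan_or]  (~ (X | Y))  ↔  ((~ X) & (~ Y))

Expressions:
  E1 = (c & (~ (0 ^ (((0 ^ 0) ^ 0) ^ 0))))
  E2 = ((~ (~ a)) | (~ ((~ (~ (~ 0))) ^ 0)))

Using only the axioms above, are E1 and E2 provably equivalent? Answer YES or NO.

NO

Every axiom is a valid identity, so a rewrite proof would force E1 and E2 to agree under every assignment.
At a=0, c=1: E1 = 1 but E2 = 0; they differ, so no derivation exists.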